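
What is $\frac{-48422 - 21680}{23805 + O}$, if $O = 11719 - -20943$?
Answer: $- \frac{70102}{56467} \approx -1.2415$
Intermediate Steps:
$O = 32662$ ($O = 11719 + 20943 = 32662$)
$\frac{-48422 - 21680}{23805 + O} = \frac{-48422 - 21680}{23805 + 32662} = - \frac{70102}{56467}$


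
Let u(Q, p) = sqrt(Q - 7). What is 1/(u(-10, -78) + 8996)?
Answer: 8996/80928033 - I*sqrt(17)/80928033 ≈ 0.00011116 - 5.0948e-8*I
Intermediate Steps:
u(Q, p) = sqrt(-7 + Q)
1/(u(-10, -78) + 8996) = 1/(sqrt(-7 - 10) + 8996) = 1/(sqrt(-17) + 8996) = 1/(I*sqrt(17) + 8996) = 1/(8996 + I*sqrt(17))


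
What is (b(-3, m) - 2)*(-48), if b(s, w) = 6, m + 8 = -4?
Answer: -192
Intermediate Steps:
m = -12 (m = -8 - 4 = -12)
(b(-3, m) - 2)*(-48) = (6 - 2)*(-48) = 4*(-48) = -192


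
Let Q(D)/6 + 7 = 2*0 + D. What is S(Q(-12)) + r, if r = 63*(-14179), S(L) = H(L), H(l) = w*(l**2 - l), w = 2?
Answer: -867057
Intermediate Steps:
H(l) = -2*l + 2*l**2 (H(l) = 2*(l**2 - l) = -2*l + 2*l**2)
Q(D) = -42 + 6*D (Q(D) = -42 + 6*(2*0 + D) = -42 + 6*(0 + D) = -42 + 6*D)
S(L) = 2*L*(-1 + L)
r = -893277
S(Q(-12)) + r = 2*(-42 + 6*(-12))*(-1 + (-42 + 6*(-12))) - 893277 = 2*(-42 - 72)*(-1 + (-42 - 72)) - 893277 = 2*(-114)*(-1 - 114) - 893277 = 2*(-114)*(-115) - 893277 = 26220 - 893277 = -867057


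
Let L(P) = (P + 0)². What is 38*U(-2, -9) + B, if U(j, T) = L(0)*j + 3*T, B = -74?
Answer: -1100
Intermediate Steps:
L(P) = P²
U(j, T) = 3*T (U(j, T) = 0²*j + 3*T = 0*j + 3*T = 0 + 3*T = 3*T)
38*U(-2, -9) + B = 38*(3*(-9)) - 74 = 38*(-27) - 74 = -1026 - 74 = -1100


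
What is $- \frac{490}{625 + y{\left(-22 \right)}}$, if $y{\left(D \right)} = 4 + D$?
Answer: $- \frac{490}{607} \approx -0.80725$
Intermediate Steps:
$- \frac{490}{625 + y{\left(-22 \right)}} = - \frac{490}{625 + \left(4 - 22\right)} = - \frac{490}{625 - 18} = - \frac{490}{607}$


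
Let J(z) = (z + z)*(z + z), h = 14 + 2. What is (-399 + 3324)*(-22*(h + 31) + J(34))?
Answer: 10500750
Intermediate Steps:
h = 16
J(z) = 4*z² (J(z) = (2*z)*(2*z) = 4*z²)
(-399 + 3324)*(-22*(h + 31) + J(34)) = (-399 + 3324)*(-22*(16 + 31) + 4*34²) = 2925*(-22*47 + 4*1156) = 2925*(-1034 + 4624) = 2925*3590 = 10500750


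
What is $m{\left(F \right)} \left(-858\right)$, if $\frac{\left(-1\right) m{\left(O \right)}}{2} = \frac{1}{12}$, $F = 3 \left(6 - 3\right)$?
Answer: $143$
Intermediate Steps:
$F = 9$ ($F = 3 \cdot 3 = 9$)
$m{\left(O \right)} = - \frac{1}{6}$ ($m{\left(O \right)} = - \frac{2}{12} = \left(-2\right) \frac{1}{12} = - \frac{1}{6}$)
$m{\left(F \right)} \left(-858\right) = \left(- \frac{1}{6}\right) \left(-858\right) = 143$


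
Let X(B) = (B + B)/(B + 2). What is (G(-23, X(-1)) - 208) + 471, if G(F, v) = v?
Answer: 261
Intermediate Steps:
X(B) = 2*B/(2 + B) (X(B) = (2*B)/(2 + B) = 2*B/(2 + B))
(G(-23, X(-1)) - 208) + 471 = (2*(-1)/(2 - 1) - 208) + 471 = (2*(-1)/1 - 208) + 471 = (2*(-1)*1 - 208) + 471 = (-2 - 208) + 471 = -210 + 471 = 261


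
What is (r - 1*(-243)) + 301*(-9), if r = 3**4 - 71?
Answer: -2456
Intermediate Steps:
r = 10 (r = 81 - 71 = 10)
(r - 1*(-243)) + 301*(-9) = (10 - 1*(-243)) + 301*(-9) = (10 + 243) - 2709 = 253 - 2709 = -2456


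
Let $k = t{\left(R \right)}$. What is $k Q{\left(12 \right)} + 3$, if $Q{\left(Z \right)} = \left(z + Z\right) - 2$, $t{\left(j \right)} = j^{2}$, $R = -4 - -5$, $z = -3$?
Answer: $10$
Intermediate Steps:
$R = 1$ ($R = -4 + 5 = 1$)
$k = 1$ ($k = 1^{2} = 1$)
$Q{\left(Z \right)} = -5 + Z$ ($Q{\left(Z \right)} = \left(-3 + Z\right) - 2 = -5 + Z$)
$k Q{\left(12 \right)} + 3 = 1 \left(-5 + 12\right) + 3 = 1 \cdot 7 + 3 = 7 + 3 = 10$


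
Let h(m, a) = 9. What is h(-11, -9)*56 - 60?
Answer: 444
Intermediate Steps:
h(-11, -9)*56 - 60 = 9*56 - 60 = 504 - 60 = 444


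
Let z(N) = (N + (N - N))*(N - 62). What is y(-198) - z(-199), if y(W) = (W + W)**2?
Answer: 104877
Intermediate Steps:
z(N) = N*(-62 + N) (z(N) = (N + 0)*(-62 + N) = N*(-62 + N))
y(W) = 4*W**2 (y(W) = (2*W)**2 = 4*W**2)
y(-198) - z(-199) = 4*(-198)**2 - (-199)*(-62 - 199) = 4*39204 - (-199)*(-261) = 156816 - 1*51939 = 156816 - 51939 = 104877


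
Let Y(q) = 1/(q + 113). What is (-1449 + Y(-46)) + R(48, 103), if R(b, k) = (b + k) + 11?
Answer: -86228/67 ≈ -1287.0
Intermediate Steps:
R(b, k) = 11 + b + k
Y(q) = 1/(113 + q)
(-1449 + Y(-46)) + R(48, 103) = (-1449 + 1/(113 - 46)) + (11 + 48 + 103) = (-1449 + 1/67) + 162 = -97082/67 + 162 = -86228/67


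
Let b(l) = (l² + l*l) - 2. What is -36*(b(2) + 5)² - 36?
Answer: -4392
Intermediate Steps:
b(l) = -2 + 2*l² (b(l) = (l² + l²) - 2 = 2*l² - 2 = -2 + 2*l²)
-36*(b(2) + 5)² - 36 = -36*((-2 + 2*2²) + 5)² - 36 = -36*((-2 + 2*4) + 5)² - 36 = -36*((-2 + 8) + 5)² - 36 = -36*(6 + 5)² - 36 = -36*11² - 36 = -36*121 - 36 = -4356 - 36 = -4392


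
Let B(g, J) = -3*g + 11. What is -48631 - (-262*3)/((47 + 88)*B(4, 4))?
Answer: -2188657/45 ≈ -48637.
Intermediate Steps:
B(g, J) = 11 - 3*g
-48631 - (-262*3)/((47 + 88)*B(4, 4)) = -48631 - (-262*3)/((47 + 88)*(11 - 3*4)) = -48631 - (-786)/(135*(11 - 12)) = -48631 - (-786)/(135*(-1)) = -48631 - (-786)/(-135) = -48631 - (-786)*(-1)/135 = -48631 - 1*262/45 = -48631 - 262/45 = -2188657/45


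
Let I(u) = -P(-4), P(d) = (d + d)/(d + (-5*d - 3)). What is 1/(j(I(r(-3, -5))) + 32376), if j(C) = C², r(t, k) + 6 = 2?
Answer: 169/5471608 ≈ 3.0887e-5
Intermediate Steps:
P(d) = 2*d/(-3 - 4*d) (P(d) = (2*d)/(d + (-3 - 5*d)) = (2*d)/(-3 - 4*d) = 2*d/(-3 - 4*d))
r(t, k) = -4 (r(t, k) = -6 + 2 = -4)
I(u) = 8/13 (I(u) = -(-2)*(-4)/(3 + 4*(-4)) = -(-2)*(-4)/(3 - 16) = -(-2)*(-4)/(-13) = -(-2)*(-4)*(-1)/13 = -1*(-8/13) = 8/13)
1/(j(I(r(-3, -5))) + 32376) = 1/((8/13)² + 32376) = 1/(64/169 + 32376) = 1/(5471608/169) = 169/5471608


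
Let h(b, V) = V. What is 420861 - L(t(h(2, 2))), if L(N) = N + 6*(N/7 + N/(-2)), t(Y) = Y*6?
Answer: 2946123/7 ≈ 4.2087e+5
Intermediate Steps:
t(Y) = 6*Y
L(N) = -8*N/7 (L(N) = N + 6*(N*(1/7) + N*(-1/2)) = N + 6*(N/7 - N/2) = N + 6*(-5*N/14) = N - 15*N/7 = -8*N/7)
420861 - L(t(h(2, 2))) = 420861 - (-8)*6*2/7 = 420861 - (-8)*12/7 = 420861 - 1*(-96/7) = 420861 + 96/7 = 2946123/7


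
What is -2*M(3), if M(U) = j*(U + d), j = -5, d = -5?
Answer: -20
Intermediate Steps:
M(U) = 25 - 5*U (M(U) = -5*(U - 5) = -5*(-5 + U) = 25 - 5*U)
-2*M(3) = -2*(25 - 5*3) = -2*(25 - 15) = -2*10 = -20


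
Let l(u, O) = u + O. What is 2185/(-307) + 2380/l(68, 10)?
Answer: 280115/11973 ≈ 23.396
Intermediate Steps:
l(u, O) = O + u
2185/(-307) + 2380/l(68, 10) = 2185/(-307) + 2380/(10 + 68) = 2185*(-1/307) + 2380/78 = -2185/307 + 2380*(1/78) = -2185/307 + 1190/39 = 280115/11973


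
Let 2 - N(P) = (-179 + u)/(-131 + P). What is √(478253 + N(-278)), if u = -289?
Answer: √80002783243/409 ≈ 691.56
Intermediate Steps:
N(P) = 2 + 468/(-131 + P) (N(P) = 2 - (-179 - 289)/(-131 + P) = 2 - (-468)/(-131 + P) = 2 + 468/(-131 + P))
√(478253 + N(-278)) = √(478253 + 2*(103 - 278)/(-131 - 278)) = √(478253 + 2*(-175)/(-409)) = √(478253 + 2*(-1/409)*(-175)) = √(478253 + 350/409) = √(195605827/409) = √80002783243/409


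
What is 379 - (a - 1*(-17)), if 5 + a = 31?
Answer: 336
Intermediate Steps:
a = 26 (a = -5 + 31 = 26)
379 - (a - 1*(-17)) = 379 - (26 - 1*(-17)) = 379 - (26 + 17) = 379 - 1*43 = 379 - 43 = 336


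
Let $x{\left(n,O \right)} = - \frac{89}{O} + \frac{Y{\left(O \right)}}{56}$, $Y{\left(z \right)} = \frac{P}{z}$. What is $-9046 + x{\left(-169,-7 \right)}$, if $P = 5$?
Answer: $- \frac{3541053}{392} \approx -9033.3$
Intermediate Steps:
$Y{\left(z \right)} = \frac{5}{z}$
$x{\left(n,O \right)} = - \frac{4979}{56 O}$ ($x{\left(n,O \right)} = - \frac{89}{O} + \frac{5 \frac{1}{O}}{56} = - \frac{89}{O} + \frac{5}{O} \frac{1}{56} = - \frac{89}{O} + \frac{5}{56 O} = - \frac{4979}{56 O}$)
$-9046 + x{\left(-169,-7 \right)} = -9046 - \frac{4979}{56 \left(-7\right)} = -9046 - - \frac{4979}{392} = -9046 + \frac{4979}{392} = - \frac{3541053}{392}$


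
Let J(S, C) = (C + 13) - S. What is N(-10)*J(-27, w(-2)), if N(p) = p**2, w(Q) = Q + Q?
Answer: 3600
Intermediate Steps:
w(Q) = 2*Q
J(S, C) = 13 + C - S (J(S, C) = (13 + C) - S = 13 + C - S)
N(-10)*J(-27, w(-2)) = (-10)**2*(13 + 2*(-2) - 1*(-27)) = 100*(13 - 4 + 27) = 100*36 = 3600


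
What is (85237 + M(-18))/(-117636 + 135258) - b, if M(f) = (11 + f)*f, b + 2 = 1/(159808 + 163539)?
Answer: 38997894007/5698020834 ≈ 6.8441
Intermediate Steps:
b = -646693/323347 (b = -2 + 1/(159808 + 163539) = -2 + 1/323347 = -646693/323347 ≈ -2.0000)
M(f) = f*(11 + f)
(85237 + M(-18))/(-117636 + 135258) - b = (85237 - 18*(11 - 18))/(-117636 + 135258) - 1*(-646693/323347) = (85237 - 18*(-7))/17622 + 646693/323347 = (85237 + 126)*(1/17622) + 646693/323347 = 85363*(1/17622) + 646693/323347 = 85363/17622 + 646693/323347 = 38997894007/5698020834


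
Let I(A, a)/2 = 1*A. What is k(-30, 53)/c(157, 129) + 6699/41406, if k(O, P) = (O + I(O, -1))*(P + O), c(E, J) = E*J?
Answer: 5551603/93177302 ≈ 0.059581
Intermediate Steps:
I(A, a) = 2*A (I(A, a) = 2*(1*A) = 2*A)
k(O, P) = 3*O*(O + P) (k(O, P) = (O + 2*O)*(P + O) = (3*O)*(O + P) = 3*O*(O + P))
k(-30, 53)/c(157, 129) + 6699/41406 = (3*(-30)*(-30 + 53))/((157*129)) + 6699/41406 = (3*(-30)*23)/20253 + 6699*(1/41406) = -2070*1/20253 + 2233/13802 = -690/6751 + 2233/13802 = 5551603/93177302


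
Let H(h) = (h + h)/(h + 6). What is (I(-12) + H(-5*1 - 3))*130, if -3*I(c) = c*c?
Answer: -5200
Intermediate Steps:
I(c) = -c²/3 (I(c) = -c*c/3 = -c²/3)
H(h) = 2*h/(6 + h) (H(h) = (2*h)/(6 + h) = 2*h/(6 + h))
(I(-12) + H(-5*1 - 3))*130 = (-⅓*(-12)² + 2*(-5*1 - 3)/(6 + (-5*1 - 3)))*130 = (-⅓*144 + 2*(-5 - 3)/(6 + (-5 - 3)))*130 = (-48 + 2*(-8)/(6 - 8))*130 = (-48 + 2*(-8)/(-2))*130 = (-48 + 2*(-8)*(-½))*130 = (-48 + 8)*130 = -40*130 = -5200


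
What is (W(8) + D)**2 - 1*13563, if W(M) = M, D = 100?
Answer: -1899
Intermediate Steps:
(W(8) + D)**2 - 1*13563 = (8 + 100)**2 - 1*13563 = 108**2 - 13563 = 11664 - 13563 = -1899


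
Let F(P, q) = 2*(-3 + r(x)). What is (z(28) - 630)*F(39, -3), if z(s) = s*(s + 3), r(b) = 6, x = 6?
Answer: 1428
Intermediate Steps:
z(s) = s*(3 + s)
F(P, q) = 6 (F(P, q) = 2*(-3 + 6) = 2*3 = 6)
(z(28) - 630)*F(39, -3) = (28*(3 + 28) - 630)*6 = (28*31 - 630)*6 = (868 - 630)*6 = 238*6 = 1428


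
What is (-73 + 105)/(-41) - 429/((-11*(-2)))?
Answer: -1663/82 ≈ -20.280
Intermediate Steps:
(-73 + 105)/(-41) - 429/((-11*(-2))) = 32*(-1/41) - 429/22 = -32/41 - 429*1/22 = -32/41 - 39/2 = -1663/82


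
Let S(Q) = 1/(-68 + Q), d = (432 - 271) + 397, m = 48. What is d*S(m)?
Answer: -279/10 ≈ -27.900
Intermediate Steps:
d = 558 (d = 161 + 397 = 558)
d*S(m) = 558/(-68 + 48) = 558/(-20) = 558*(-1/20) = -279/10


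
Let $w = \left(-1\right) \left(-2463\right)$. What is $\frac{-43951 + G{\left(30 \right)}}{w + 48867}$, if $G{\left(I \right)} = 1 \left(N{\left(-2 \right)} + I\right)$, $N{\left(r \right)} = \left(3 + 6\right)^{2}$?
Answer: $- \frac{4384}{5133} \approx -0.85408$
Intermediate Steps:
$N{\left(r \right)} = 81$ ($N{\left(r \right)} = 9^{2} = 81$)
$G{\left(I \right)} = 81 + I$ ($G{\left(I \right)} = 1 \left(81 + I\right) = 81 + I$)
$w = 2463$
$\frac{-43951 + G{\left(30 \right)}}{w + 48867} = \frac{-43951 + \left(81 + 30\right)}{2463 + 48867} = \frac{-43951 + 111}{51330} = \left(-43840\right) \frac{1}{51330} = - \frac{4384}{5133}$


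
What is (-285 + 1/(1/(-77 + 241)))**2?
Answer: 14641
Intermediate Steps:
(-285 + 1/(1/(-77 + 241)))**2 = (-285 + 1/(1/164))**2 = (-285 + 164)**2 = (-121)**2 = 14641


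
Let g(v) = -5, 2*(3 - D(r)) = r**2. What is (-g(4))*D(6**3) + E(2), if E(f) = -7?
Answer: -116632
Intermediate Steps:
D(r) = 3 - r**2/2
(-g(4))*D(6**3) + E(2) = (-1*(-5))*(3 - (6**3)**2/2) - 7 = 5*(3 - 1/2*216**2) - 7 = 5*(3 - 1/2*46656) - 7 = 5*(3 - 23328) - 7 = 5*(-23325) - 7 = -116625 - 7 = -116632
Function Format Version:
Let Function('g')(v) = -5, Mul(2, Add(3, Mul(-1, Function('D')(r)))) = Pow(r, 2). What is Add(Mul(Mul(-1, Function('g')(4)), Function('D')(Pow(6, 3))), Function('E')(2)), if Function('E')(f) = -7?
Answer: -116632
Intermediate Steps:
Function('D')(r) = Add(3, Mul(Rational(-1, 2), Pow(r, 2)))
Add(Mul(Mul(-1, Function('g')(4)), Function('D')(Pow(6, 3))), Function('E')(2)) = Add(Mul(Mul(-1, -5), Add(3, Mul(Rational(-1, 2), Pow(Pow(6, 3), 2)))), -7) = Add(Mul(5, Add(3, Mul(Rational(-1, 2), Pow(216, 2)))), -7) = Add(Mul(5, Add(3, Mul(Rational(-1, 2), 46656))), -7) = Add(Mul(5, Add(3, -23328)), -7) = Add(Mul(5, -23325), -7) = Add(-116625, -7) = -116632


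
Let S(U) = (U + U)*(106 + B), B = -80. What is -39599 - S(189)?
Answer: -49427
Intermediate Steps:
S(U) = 52*U (S(U) = (U + U)*(106 - 80) = (2*U)*26 = 52*U)
-39599 - S(189) = -39599 - 52*189 = -39599 - 1*9828 = -39599 - 9828 = -49427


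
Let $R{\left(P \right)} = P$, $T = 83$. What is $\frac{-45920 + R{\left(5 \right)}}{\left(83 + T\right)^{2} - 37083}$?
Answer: $\frac{45915}{9527} \approx 4.8195$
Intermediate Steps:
$\frac{-45920 + R{\left(5 \right)}}{\left(83 + T\right)^{2} - 37083} = \frac{-45920 + 5}{\left(83 + 83\right)^{2} - 37083} = - \frac{45915}{166^{2} - 37083} = - \frac{45915}{27556 - 37083} = - \frac{45915}{-9527} = \left(-45915\right) \left(- \frac{1}{9527}\right) = \frac{45915}{9527}$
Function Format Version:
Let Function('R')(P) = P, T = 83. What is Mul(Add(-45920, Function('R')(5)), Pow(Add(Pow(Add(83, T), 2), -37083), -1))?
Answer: Rational(45915, 9527) ≈ 4.8195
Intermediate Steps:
Mul(Add(-45920, Function('R')(5)), Pow(Add(Pow(Add(83, T), 2), -37083), -1)) = Mul(Add(-45920, 5), Pow(Add(Pow(Add(83, 83), 2), -37083), -1)) = Mul(-45915, Pow(Add(Pow(166, 2), -37083), -1)) = Mul(-45915, Pow(Add(27556, -37083), -1)) = Mul(-45915, Pow(-9527, -1)) = Mul(-45915, Rational(-1, 9527)) = Rational(45915, 9527)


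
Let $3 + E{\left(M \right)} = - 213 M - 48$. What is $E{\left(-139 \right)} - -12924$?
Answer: $42480$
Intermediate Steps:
$E{\left(M \right)} = -51 - 213 M$ ($E{\left(M \right)} = -3 - \left(48 + 213 M\right) = -51 - 213 M$)
$E{\left(-139 \right)} - -12924 = \left(-51 - -29607\right) - -12924 = \left(-51 + 29607\right) + 12924 = 29556 + 12924 = 42480$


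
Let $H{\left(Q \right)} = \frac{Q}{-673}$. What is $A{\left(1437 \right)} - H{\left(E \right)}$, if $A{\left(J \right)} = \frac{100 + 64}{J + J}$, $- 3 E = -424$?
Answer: $\frac{86094}{322367} \approx 0.26707$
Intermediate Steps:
$E = \frac{424}{3}$ ($E = \left(- \frac{1}{3}\right) \left(-424\right) = \frac{424}{3} \approx 141.33$)
$A{\left(J \right)} = \frac{82}{J}$ ($A{\left(J \right)} = \frac{164}{2 J} = 164 \frac{1}{2 J} = \frac{82}{J}$)
$H{\left(Q \right)} = - \frac{Q}{673}$ ($H{\left(Q \right)} = Q \left(- \frac{1}{673}\right) = - \frac{Q}{673}$)
$A{\left(1437 \right)} - H{\left(E \right)} = \frac{82}{1437} - \left(- \frac{1}{673}\right) \frac{424}{3} = 82 \cdot \frac{1}{1437} - - \frac{424}{2019} = \frac{82}{1437} + \frac{424}{2019} = \frac{86094}{322367}$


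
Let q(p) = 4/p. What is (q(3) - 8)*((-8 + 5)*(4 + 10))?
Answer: 280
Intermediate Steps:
(q(3) - 8)*((-8 + 5)*(4 + 10)) = (4/3 - 8)*((-8 + 5)*(4 + 10)) = (4*(1/3) - 8)*(-3*14) = (4/3 - 8)*(-42) = -20/3*(-42) = 280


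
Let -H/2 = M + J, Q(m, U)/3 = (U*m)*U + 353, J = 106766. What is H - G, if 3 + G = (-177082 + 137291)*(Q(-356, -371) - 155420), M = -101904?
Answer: -5855442585380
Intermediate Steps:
Q(m, U) = 1059 + 3*m*U**2 (Q(m, U) = 3*((U*m)*U + 353) = 3*(m*U**2 + 353) = 3*(353 + m*U**2) = 1059 + 3*m*U**2)
H = -9724 (H = -2*(-101904 + 106766) = -2*4862 = -9724)
G = 5855442575656 (G = -3 + (-177082 + 137291)*((1059 + 3*(-356)*(-371)**2) - 155420) = -3 - 39791*((1059 + 3*(-356)*137641) - 155420) = -3 - 39791*((1059 - 147000588) - 155420) = -3 - 39791*(-146999529 - 155420) = -3 - 39791*(-147154949) = -3 + 5855442575659 = 5855442575656)
H - G = -9724 - 1*5855442575656 = -9724 - 5855442575656 = -5855442585380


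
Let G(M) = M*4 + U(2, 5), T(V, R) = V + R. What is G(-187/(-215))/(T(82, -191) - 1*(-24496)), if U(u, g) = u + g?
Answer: 751/1747735 ≈ 0.00042970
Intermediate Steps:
T(V, R) = R + V
U(u, g) = g + u
G(M) = 7 + 4*M (G(M) = M*4 + (5 + 2) = 4*M + 7 = 7 + 4*M)
G(-187/(-215))/(T(82, -191) - 1*(-24496)) = (7 + 4*(-187/(-215)))/((-191 + 82) - 1*(-24496)) = (7 + 4*(-187*(-1/215)))/(-109 + 24496) = (7 + 4*(187/215))/24387 = (7 + 748/215)*(1/24387) = (2253/215)*(1/24387) = 751/1747735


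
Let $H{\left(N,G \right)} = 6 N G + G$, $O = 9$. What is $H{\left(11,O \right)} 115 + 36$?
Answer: $69381$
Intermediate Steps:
$H{\left(N,G \right)} = G + 6 G N$ ($H{\left(N,G \right)} = 6 G N + G = G + 6 G N$)
$H{\left(11,O \right)} 115 + 36 = 9 \left(1 + 6 \cdot 11\right) 115 + 36 = 9 \left(1 + 66\right) 115 + 36 = 9 \cdot 67 \cdot 115 + 36 = 603 \cdot 115 + 36 = 69345 + 36 = 69381$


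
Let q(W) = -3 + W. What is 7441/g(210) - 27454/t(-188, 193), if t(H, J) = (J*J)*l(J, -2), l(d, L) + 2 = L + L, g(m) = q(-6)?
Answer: -277128628/335241 ≈ -826.66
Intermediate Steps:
g(m) = -9 (g(m) = -3 - 6 = -9)
l(d, L) = -2 + 2*L (l(d, L) = -2 + (L + L) = -2 + 2*L)
t(H, J) = -6*J**2 (t(H, J) = (J*J)*(-2 + 2*(-2)) = J**2*(-2 - 4) = J**2*(-6) = -6*J**2)
7441/g(210) - 27454/t(-188, 193) = 7441/(-9) - 27454/((-6*193**2)) = 7441*(-1/9) - 27454/((-6*37249)) = -7441/9 - 27454/(-223494) = -7441/9 - 27454*(-1/223494) = -7441/9 + 13727/111747 = -277128628/335241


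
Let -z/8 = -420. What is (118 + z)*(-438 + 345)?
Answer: -323454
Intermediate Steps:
z = 3360 (z = -8*(-420) = 3360)
(118 + z)*(-438 + 345) = (118 + 3360)*(-438 + 345) = 3478*(-93) = -323454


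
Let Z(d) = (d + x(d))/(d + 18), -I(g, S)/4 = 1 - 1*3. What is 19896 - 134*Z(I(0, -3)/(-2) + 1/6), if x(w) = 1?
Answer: 99614/5 ≈ 19923.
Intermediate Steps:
I(g, S) = 8 (I(g, S) = -4*(1 - 1*3) = -4*(1 - 3) = -4*(-2) = 8)
Z(d) = (1 + d)/(18 + d) (Z(d) = (d + 1)/(d + 18) = (1 + d)/(18 + d))
19896 - 134*Z(I(0, -3)/(-2) + 1/6) = 19896 - 134*(1 + (8/(-2) + 1/6))/(18 + (8/(-2) + 1/6)) = 19896 - 134*(1 + (8*(-½) + 1*(⅙)))/(18 + (8*(-½) + 1*(⅙))) = 19896 - 134*(1 + (-4 + ⅙))/(18 + (-4 + ⅙)) = 19896 - 134*(1 - 23/6)/(18 - 23/6) = 19896 - 134*-17/6/(85/6) = 19896 - 134*(6/85)*(-17/6) = 19896 - 134*(-1)/5 = 19896 - 1*(-134/5) = 19896 + 134/5 = 99614/5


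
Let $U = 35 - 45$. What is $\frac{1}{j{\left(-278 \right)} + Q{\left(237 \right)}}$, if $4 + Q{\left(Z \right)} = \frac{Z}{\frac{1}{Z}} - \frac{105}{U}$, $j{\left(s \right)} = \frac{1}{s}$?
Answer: $\frac{139}{7808394} \approx 1.7801 \cdot 10^{-5}$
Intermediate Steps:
$U = -10$
$Q{\left(Z \right)} = \frac{13}{2} + Z^{2}$ ($Q{\left(Z \right)} = -4 + \left(\frac{Z}{\frac{1}{Z}} - \frac{105}{-10}\right) = -4 + \left(Z Z - - \frac{21}{2}\right) = -4 + \left(Z^{2} + \frac{21}{2}\right) = -4 + \left(\frac{21}{2} + Z^{2}\right) = \frac{13}{2} + Z^{2}$)
$\frac{1}{j{\left(-278 \right)} + Q{\left(237 \right)}} = \frac{1}{\frac{1}{-278} + \left(\frac{13}{2} + 237^{2}\right)} = \frac{1}{- \frac{1}{278} + \left(\frac{13}{2} + 56169\right)} = \frac{1}{- \frac{1}{278} + \frac{112351}{2}} = \frac{1}{\frac{7808394}{139}} = \frac{139}{7808394}$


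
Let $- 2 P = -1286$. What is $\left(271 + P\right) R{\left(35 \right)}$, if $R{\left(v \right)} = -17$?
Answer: $-15538$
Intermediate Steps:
$P = 643$ ($P = \left(- \frac{1}{2}\right) \left(-1286\right) = 643$)
$\left(271 + P\right) R{\left(35 \right)} = \left(271 + 643\right) \left(-17\right) = 914 \left(-17\right) = -15538$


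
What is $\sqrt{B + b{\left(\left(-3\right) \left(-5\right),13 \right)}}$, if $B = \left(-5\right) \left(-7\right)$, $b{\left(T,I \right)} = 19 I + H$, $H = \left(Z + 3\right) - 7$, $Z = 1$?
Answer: $3 \sqrt{31} \approx 16.703$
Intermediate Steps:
$H = -3$ ($H = \left(1 + 3\right) - 7 = 4 - 7 = -3$)
$b{\left(T,I \right)} = -3 + 19 I$ ($b{\left(T,I \right)} = 19 I - 3 = -3 + 19 I$)
$B = 35$
$\sqrt{B + b{\left(\left(-3\right) \left(-5\right),13 \right)}} = \sqrt{35 + \left(-3 + 19 \cdot 13\right)} = \sqrt{35 + \left(-3 + 247\right)} = \sqrt{35 + 244} = \sqrt{279} = 3 \sqrt{31}$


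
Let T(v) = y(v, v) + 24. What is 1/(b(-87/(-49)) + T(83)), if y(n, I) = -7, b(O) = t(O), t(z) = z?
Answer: 49/920 ≈ 0.053261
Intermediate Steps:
b(O) = O
T(v) = 17 (T(v) = -7 + 24 = 17)
1/(b(-87/(-49)) + T(83)) = 1/(-87/(-49) + 17) = 1/(-87*(-1/49) + 17) = 1/(87/49 + 17) = 1/(920/49) = 49/920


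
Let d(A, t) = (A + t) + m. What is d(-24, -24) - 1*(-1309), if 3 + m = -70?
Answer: 1188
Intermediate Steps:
m = -73 (m = -3 - 70 = -73)
d(A, t) = -73 + A + t (d(A, t) = (A + t) - 73 = -73 + A + t)
d(-24, -24) - 1*(-1309) = (-73 - 24 - 24) - 1*(-1309) = -121 + 1309 = 1188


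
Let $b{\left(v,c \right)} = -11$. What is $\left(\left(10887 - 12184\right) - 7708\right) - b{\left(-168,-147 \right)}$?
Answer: $-8994$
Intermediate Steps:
$\left(\left(10887 - 12184\right) - 7708\right) - b{\left(-168,-147 \right)} = \left(\left(10887 - 12184\right) - 7708\right) - -11 = \left(-1297 - 7708\right) + 11 = -9005 + 11 = -8994$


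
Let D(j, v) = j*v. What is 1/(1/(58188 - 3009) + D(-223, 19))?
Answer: -55179/233793422 ≈ -0.00023602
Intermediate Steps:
1/(1/(58188 - 3009) + D(-223, 19)) = 1/(1/(58188 - 3009) - 223*19) = 1/(1/55179 - 4237) = 1/(-233793422/55179) = -55179/233793422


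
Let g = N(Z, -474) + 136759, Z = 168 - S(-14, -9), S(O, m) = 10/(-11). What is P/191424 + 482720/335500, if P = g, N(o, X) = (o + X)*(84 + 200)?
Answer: 5460858289/3211137600 ≈ 1.7006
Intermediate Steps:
S(O, m) = -10/11 (S(O, m) = 10*(-1/11) = -10/11)
Z = 1858/11 (Z = 168 - 1*(-10/11) = 168 + 10/11 = 1858/11 ≈ 168.91)
N(o, X) = 284*X + 284*o (N(o, X) = (X + o)*284 = 284*X + 284*o)
g = 551245/11 (g = (284*(-474) + 284*(1858/11)) + 136759 = (-134616 + 527672/11) + 136759 = -953104/11 + 136759 = 551245/11 ≈ 50113.)
P = 551245/11 ≈ 50113.
P/191424 + 482720/335500 = (551245/11)/191424 + 482720/335500 = (551245/11)*(1/191424) + 482720*(1/335500) = 551245/2105664 + 24136/16775 = 5460858289/3211137600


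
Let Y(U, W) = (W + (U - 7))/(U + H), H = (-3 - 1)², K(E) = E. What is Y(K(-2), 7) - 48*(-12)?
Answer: 4031/7 ≈ 575.86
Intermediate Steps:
H = 16 (H = (-4)² = 16)
Y(U, W) = (-7 + U + W)/(16 + U) (Y(U, W) = (W + (U - 7))/(U + 16) = (W + (-7 + U))/(16 + U) = (-7 + U + W)/(16 + U))
Y(K(-2), 7) - 48*(-12) = (-7 - 2 + 7)/(16 - 2) - 48*(-12) = -2/14 + 576 = (1/14)*(-2) + 576 = -⅐ + 576 = 4031/7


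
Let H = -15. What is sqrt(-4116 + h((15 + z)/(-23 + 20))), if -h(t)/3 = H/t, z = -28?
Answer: I*sqrt(693849)/13 ≈ 64.075*I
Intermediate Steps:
h(t) = 45/t (h(t) = -(-45)/t = 45/t)
sqrt(-4116 + h((15 + z)/(-23 + 20))) = sqrt(-4116 + 45/(((15 - 28)/(-23 + 20)))) = sqrt(-4116 + 45/((-13/(-3)))) = sqrt(-4116 + 45/((-13*(-1/3)))) = sqrt(-4116 + 45/(13/3)) = sqrt(-4116 + 45*(3/13)) = sqrt(-4116 + 135/13) = sqrt(-53373/13) = I*sqrt(693849)/13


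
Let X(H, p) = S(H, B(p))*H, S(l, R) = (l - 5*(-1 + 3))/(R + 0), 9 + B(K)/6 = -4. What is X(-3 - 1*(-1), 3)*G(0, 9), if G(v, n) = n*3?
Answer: -108/13 ≈ -8.3077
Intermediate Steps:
B(K) = -78 (B(K) = -54 + 6*(-4) = -54 - 24 = -78)
G(v, n) = 3*n
S(l, R) = (-10 + l)/R (S(l, R) = (l - 5*2)/R = (l - 10)/R = (-10 + l)/R)
X(H, p) = H*(5/39 - H/78) (X(H, p) = ((-10 + H)/(-78))*H = (-(-10 + H)/78)*H = (5/39 - H/78)*H = H*(5/39 - H/78))
X(-3 - 1*(-1), 3)*G(0, 9) = ((-3 - 1*(-1))*(10 - (-3 - 1*(-1)))/78)*(3*9) = ((-3 + 1)*(10 - (-3 + 1))/78)*27 = ((1/78)*(-2)*(10 - 1*(-2)))*27 = ((1/78)*(-2)*(10 + 2))*27 = ((1/78)*(-2)*12)*27 = -4/13*27 = -108/13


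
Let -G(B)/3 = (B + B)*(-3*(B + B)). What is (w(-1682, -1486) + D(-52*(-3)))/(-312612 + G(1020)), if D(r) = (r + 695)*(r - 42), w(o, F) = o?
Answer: 23833/9285447 ≈ 0.0025667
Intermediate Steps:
D(r) = (-42 + r)*(695 + r) (D(r) = (695 + r)*(-42 + r) = (-42 + r)*(695 + r))
G(B) = 36*B² (G(B) = -3*(B + B)*(-3*(B + B)) = -3*2*B*(-6*B) = -(-36)*B² = 36*B²)
(w(-1682, -1486) + D(-52*(-3)))/(-312612 + G(1020)) = (-1682 + (-29190 + (-52*(-3))² + 653*(-52*(-3))))/(-312612 + 36*1020²) = (-1682 + (-29190 + 156² + 653*156))/(-312612 + 36*1040400) = (-1682 + (-29190 + 24336 + 101868))/(-312612 + 37454400) = (-1682 + 97014)/37141788 = 95332*(1/37141788) = 23833/9285447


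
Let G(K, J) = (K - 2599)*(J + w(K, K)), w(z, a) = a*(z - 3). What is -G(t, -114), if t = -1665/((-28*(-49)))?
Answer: -731216236477623/2582630848 ≈ -2.8313e+5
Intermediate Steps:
t = -1665/1372 ≈ -1.2136
w(z, a) = a*(-3 + z)
G(K, J) = (-2599 + K)*(J + K*(-3 + K)) (G(K, J) = (K - 2599)*(J + K*(-3 + K)) = (-2599 + K)*(J + K*(-3 + K)))
-G(t, -114) = -((-1665/1372)**3 - 2602*(-1665/1372)**2 - 2599*(-114) + 7797*(-1665/1372) - 114*(-1665/1372)) = -(-4615754625/2582630848 - 2602*2772225/1882384 + 296286 - 12982005/1372 + 94905/686) = -(-4615754625/2582630848 - 3606664725/941192 + 296286 - 12982005/1372 + 94905/686) = -1*731216236477623/2582630848 = -731216236477623/2582630848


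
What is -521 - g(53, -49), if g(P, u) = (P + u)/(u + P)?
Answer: -522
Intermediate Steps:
g(P, u) = 1 (g(P, u) = (P + u)/(P + u) = 1)
-521 - g(53, -49) = -521 - 1*1 = -521 - 1 = -522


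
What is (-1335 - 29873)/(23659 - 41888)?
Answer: 31208/18229 ≈ 1.7120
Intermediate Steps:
(-1335 - 29873)/(23659 - 41888) = -31208/(-18229) = -31208*(-1/18229) = 31208/18229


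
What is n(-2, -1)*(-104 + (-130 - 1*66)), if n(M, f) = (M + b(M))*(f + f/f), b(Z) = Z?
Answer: 0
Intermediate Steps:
n(M, f) = 2*M*(1 + f) (n(M, f) = (M + M)*(f + f/f) = (2*M)*(f + 1) = (2*M)*(1 + f) = 2*M*(1 + f))
n(-2, -1)*(-104 + (-130 - 1*66)) = (2*(-2)*(1 - 1))*(-104 + (-130 - 1*66)) = (2*(-2)*0)*(-104 + (-130 - 66)) = 0*(-104 - 196) = 0*(-300) = 0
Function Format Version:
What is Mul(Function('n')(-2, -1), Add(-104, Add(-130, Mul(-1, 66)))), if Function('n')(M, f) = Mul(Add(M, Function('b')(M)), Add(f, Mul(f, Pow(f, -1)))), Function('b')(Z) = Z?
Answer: 0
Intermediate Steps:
Function('n')(M, f) = Mul(2, M, Add(1, f)) (Function('n')(M, f) = Mul(Add(M, M), Add(f, Mul(f, Pow(f, -1)))) = Mul(Mul(2, M), Add(f, 1)) = Mul(Mul(2, M), Add(1, f)) = Mul(2, M, Add(1, f)))
Mul(Function('n')(-2, -1), Add(-104, Add(-130, Mul(-1, 66)))) = Mul(Mul(2, -2, Add(1, -1)), Add(-104, Add(-130, Mul(-1, 66)))) = Mul(Mul(2, -2, 0), Add(-104, Add(-130, -66))) = Mul(0, Add(-104, -196)) = Mul(0, -300) = 0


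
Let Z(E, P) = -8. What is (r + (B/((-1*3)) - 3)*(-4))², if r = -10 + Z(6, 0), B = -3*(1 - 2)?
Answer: 4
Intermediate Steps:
B = 3 (B = -3*(-1) = 3)
r = -18 (r = -10 - 8 = -18)
(r + (B/((-1*3)) - 3)*(-4))² = (-18 + (3/((-1*3)) - 3)*(-4))² = (-18 + (3/(-3) - 3)*(-4))² = (-18 + (3*(-⅓) - 3)*(-4))² = (-18 + (-1 - 3)*(-4))² = (-18 - 4*(-4))² = (-18 + 16)² = (-2)² = 4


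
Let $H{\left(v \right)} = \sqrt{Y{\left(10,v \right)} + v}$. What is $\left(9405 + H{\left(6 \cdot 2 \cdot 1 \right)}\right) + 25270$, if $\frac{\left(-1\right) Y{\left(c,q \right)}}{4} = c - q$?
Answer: $34675 + 2 \sqrt{5} \approx 34680.0$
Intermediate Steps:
$Y{\left(c,q \right)} = - 4 c + 4 q$ ($Y{\left(c,q \right)} = - 4 \left(c - q\right) = - 4 c + 4 q$)
$H{\left(v \right)} = \sqrt{-40 + 5 v}$ ($H{\left(v \right)} = \sqrt{\left(\left(-4\right) 10 + 4 v\right) + v} = \sqrt{\left(-40 + 4 v\right) + v} = \sqrt{-40 + 5 v}$)
$\left(9405 + H{\left(6 \cdot 2 \cdot 1 \right)}\right) + 25270 = \left(9405 + \sqrt{-40 + 5 \cdot 6 \cdot 2 \cdot 1}\right) + 25270 = \left(9405 + \sqrt{-40 + 5 \cdot 12 \cdot 1}\right) + 25270 = \left(9405 + \sqrt{-40 + 5 \cdot 12}\right) + 25270 = \left(9405 + \sqrt{-40 + 60}\right) + 25270 = \left(9405 + \sqrt{20}\right) + 25270 = \left(9405 + 2 \sqrt{5}\right) + 25270 = 34675 + 2 \sqrt{5}$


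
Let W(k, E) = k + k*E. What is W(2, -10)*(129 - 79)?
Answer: -900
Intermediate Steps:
W(k, E) = k + E*k
W(2, -10)*(129 - 79) = (2*(1 - 10))*(129 - 79) = (2*(-9))*50 = -18*50 = -900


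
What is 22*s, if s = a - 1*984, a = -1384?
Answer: -52096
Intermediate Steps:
s = -2368 (s = -1384 - 1*984 = -1384 - 984 = -2368)
22*s = 22*(-2368) = -52096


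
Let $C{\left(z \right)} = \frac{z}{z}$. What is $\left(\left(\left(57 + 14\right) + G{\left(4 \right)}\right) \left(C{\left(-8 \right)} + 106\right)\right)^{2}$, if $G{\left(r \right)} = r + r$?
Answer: $71453209$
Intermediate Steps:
$C{\left(z \right)} = 1$
$G{\left(r \right)} = 2 r$
$\left(\left(\left(57 + 14\right) + G{\left(4 \right)}\right) \left(C{\left(-8 \right)} + 106\right)\right)^{2} = \left(\left(\left(57 + 14\right) + 2 \cdot 4\right) \left(1 + 106\right)\right)^{2} = \left(\left(71 + 8\right) 107\right)^{2} = \left(79 \cdot 107\right)^{2} = 8453^{2} = 71453209$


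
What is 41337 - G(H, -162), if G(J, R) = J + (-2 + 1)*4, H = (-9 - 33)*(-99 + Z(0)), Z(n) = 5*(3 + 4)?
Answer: 38653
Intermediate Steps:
Z(n) = 35 (Z(n) = 5*7 = 35)
H = 2688 (H = (-9 - 33)*(-99 + 35) = -42*(-64) = 2688)
G(J, R) = -4 + J (G(J, R) = J - 1*4 = J - 4 = -4 + J)
41337 - G(H, -162) = 41337 - (-4 + 2688) = 41337 - 1*2684 = 41337 - 2684 = 38653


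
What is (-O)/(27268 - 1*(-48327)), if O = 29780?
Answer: -5956/15119 ≈ -0.39394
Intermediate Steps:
(-O)/(27268 - 1*(-48327)) = (-1*29780)/(27268 - 1*(-48327)) = -29780/(27268 + 48327) = -29780/75595 = -29780*1/75595 = -5956/15119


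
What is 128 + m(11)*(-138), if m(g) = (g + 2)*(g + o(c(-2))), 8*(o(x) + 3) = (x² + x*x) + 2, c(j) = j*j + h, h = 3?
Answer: -36649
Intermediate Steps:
c(j) = 3 + j² (c(j) = j*j + 3 = j² + 3 = 3 + j²)
o(x) = -11/4 + x²/4 (o(x) = -3 + ((x² + x*x) + 2)/8 = -3 + ((x² + x²) + 2)/8 = -3 + (2*x² + 2)/8 = -3 + (2 + 2*x²)/8 = -3 + (¼ + x²/4) = -11/4 + x²/4)
m(g) = (2 + g)*(19/2 + g) (m(g) = (g + 2)*(g + (-11/4 + (3 + (-2)²)²/4)) = (2 + g)*(g + (-11/4 + (3 + 4)²/4)) = (2 + g)*(g + (-11/4 + (¼)*7²)) = (2 + g)*(g + (-11/4 + (¼)*49)) = (2 + g)*(g + (-11/4 + 49/4)) = (2 + g)*(g + 19/2) = (2 + g)*(19/2 + g))
128 + m(11)*(-138) = 128 + (19 + 11² + (23/2)*11)*(-138) = 128 + (19 + 121 + 253/2)*(-138) = 128 + (533/2)*(-138) = 128 - 36777 = -36649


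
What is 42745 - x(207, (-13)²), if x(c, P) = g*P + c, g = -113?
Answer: 61635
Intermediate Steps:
x(c, P) = c - 113*P (x(c, P) = -113*P + c = c - 113*P)
42745 - x(207, (-13)²) = 42745 - (207 - 113*(-13)²) = 42745 - (207 - 113*169) = 42745 - (207 - 19097) = 42745 - 1*(-18890) = 42745 + 18890 = 61635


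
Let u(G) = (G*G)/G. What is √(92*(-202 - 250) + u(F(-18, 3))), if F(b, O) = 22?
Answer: 3*I*√4618 ≈ 203.87*I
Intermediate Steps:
u(G) = G (u(G) = G²/G = G)
√(92*(-202 - 250) + u(F(-18, 3))) = √(92*(-202 - 250) + 22) = √(92*(-452) + 22) = √(-41584 + 22) = √(-41562) = 3*I*√4618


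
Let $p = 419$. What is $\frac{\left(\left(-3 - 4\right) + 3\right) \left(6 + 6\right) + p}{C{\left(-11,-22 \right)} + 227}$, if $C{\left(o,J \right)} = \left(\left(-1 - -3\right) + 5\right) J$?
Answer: $\frac{371}{73} \approx 5.0822$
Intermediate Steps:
$C{\left(o,J \right)} = 7 J$ ($C{\left(o,J \right)} = \left(\left(-1 + 3\right) + 5\right) J = \left(2 + 5\right) J = 7 J$)
$\frac{\left(\left(-3 - 4\right) + 3\right) \left(6 + 6\right) + p}{C{\left(-11,-22 \right)} + 227} = \frac{\left(\left(-3 - 4\right) + 3\right) \left(6 + 6\right) + 419}{7 \left(-22\right) + 227} = \frac{\left(-7 + 3\right) 12 + 419}{-154 + 227} = \frac{\left(-4\right) 12 + 419}{73} = \left(-48 + 419\right) \frac{1}{73} = 371 \cdot \frac{1}{73} = \frac{371}{73}$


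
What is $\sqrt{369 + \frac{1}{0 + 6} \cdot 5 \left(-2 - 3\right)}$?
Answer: $\frac{\sqrt{13134}}{6} \approx 19.101$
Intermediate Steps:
$\sqrt{369 + \frac{1}{0 + 6} \cdot 5 \left(-2 - 3\right)} = \sqrt{369 + \frac{1}{6} \cdot 5 \left(-2 - 3\right)} = \sqrt{369 + \frac{1}{6} \cdot 5 \left(-5\right)} = \sqrt{369 + \frac{5}{6} \left(-5\right)} = \sqrt{369 - \frac{25}{6}} = \sqrt{\frac{2189}{6}} = \frac{\sqrt{13134}}{6}$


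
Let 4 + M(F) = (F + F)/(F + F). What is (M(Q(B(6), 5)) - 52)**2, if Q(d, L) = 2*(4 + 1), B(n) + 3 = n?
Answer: 3025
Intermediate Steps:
B(n) = -3 + n
Q(d, L) = 10 (Q(d, L) = 2*5 = 10)
M(F) = -3 (M(F) = -4 + (F + F)/(F + F) = -4 + (2*F)/((2*F)) = -4 + (2*F)*(1/(2*F)) = -4 + 1 = -3)
(M(Q(B(6), 5)) - 52)**2 = (-3 - 52)**2 = (-55)**2 = 3025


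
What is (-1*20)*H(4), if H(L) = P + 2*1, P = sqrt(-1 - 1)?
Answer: -40 - 20*I*sqrt(2) ≈ -40.0 - 28.284*I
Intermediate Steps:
P = I*sqrt(2) (P = sqrt(-2) = I*sqrt(2) ≈ 1.4142*I)
H(L) = 2 + I*sqrt(2) (H(L) = I*sqrt(2) + 2*1 = I*sqrt(2) + 2 = 2 + I*sqrt(2))
(-1*20)*H(4) = (-1*20)*(2 + I*sqrt(2)) = -20*(2 + I*sqrt(2)) = -40 - 20*I*sqrt(2)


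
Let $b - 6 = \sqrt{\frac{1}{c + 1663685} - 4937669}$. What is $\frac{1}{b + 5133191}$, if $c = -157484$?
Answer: $\frac{7731626454597}{39687969158979942077} - \frac{2 i \sqrt{2800450142908471767}}{39687969158979942077} \approx 1.9481 \cdot 10^{-7} - 8.4331 \cdot 10^{-11} i$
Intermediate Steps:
$b = 6 + \frac{2 i \sqrt{2800450142908471767}}{1506201}$ ($b = 6 + \sqrt{\frac{1}{-157484 + 1663685} - 4937669} = 6 + \sqrt{\frac{1}{1506201} - 4937669} = 6 + \sqrt{- \frac{7437121985468}{1506201}} = 6 + \frac{2 i \sqrt{2800450142908471767}}{1506201} \approx 6.0 + 2222.1 i$)
$\frac{1}{b + 5133191} = \frac{1}{\left(6 + \frac{2 i \sqrt{2800450142908471767}}{1506201}\right) + 5133191} = \frac{1}{5133197 + \frac{2 i \sqrt{2800450142908471767}}{1506201}}$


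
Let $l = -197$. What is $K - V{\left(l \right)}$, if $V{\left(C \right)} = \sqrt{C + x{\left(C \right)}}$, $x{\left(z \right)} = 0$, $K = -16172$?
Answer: $-16172 - i \sqrt{197} \approx -16172.0 - 14.036 i$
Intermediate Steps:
$V{\left(C \right)} = \sqrt{C}$ ($V{\left(C \right)} = \sqrt{C + 0} = \sqrt{C}$)
$K - V{\left(l \right)} = -16172 - \sqrt{-197} = -16172 - i \sqrt{197}$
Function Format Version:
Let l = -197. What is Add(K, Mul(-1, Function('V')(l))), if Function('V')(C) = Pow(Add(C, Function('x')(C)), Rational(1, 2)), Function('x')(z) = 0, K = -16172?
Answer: Add(-16172, Mul(-1, I, Pow(197, Rational(1, 2)))) ≈ Add(-16172., Mul(-14.036, I))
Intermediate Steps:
Function('V')(C) = Pow(C, Rational(1, 2)) (Function('V')(C) = Pow(Add(C, 0), Rational(1, 2)) = Pow(C, Rational(1, 2)))
Add(K, Mul(-1, Function('V')(l))) = Add(-16172, Mul(-1, Pow(-197, Rational(1, 2)))) = Add(-16172, Mul(-1, Mul(I, Pow(197, Rational(1, 2))))) = Add(-16172, Mul(-1, I, Pow(197, Rational(1, 2))))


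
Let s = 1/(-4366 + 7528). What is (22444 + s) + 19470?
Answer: 132532069/3162 ≈ 41914.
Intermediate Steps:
s = 1/3162 ≈ 0.00031626
(22444 + s) + 19470 = (22444 + 1/3162) + 19470 = 70967929/3162 + 19470 = 132532069/3162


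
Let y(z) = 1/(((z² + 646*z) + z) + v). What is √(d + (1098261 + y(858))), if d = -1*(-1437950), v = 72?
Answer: √4229425573889849646/1291362 ≈ 1592.5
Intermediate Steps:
y(z) = 1/(72 + z² + 647*z) (y(z) = 1/(((z² + 646*z) + z) + 72) = 1/((z² + 647*z) + 72) = 1/(72 + z² + 647*z))
d = 1437950
√(d + (1098261 + y(858))) = √(1437950 + (1098261 + 1/(72 + 858² + 647*858))) = √(1437950 + (1098261 + 1/(72 + 736164 + 555126))) = √(1437950 + (1098261 + 1/1291362)) = √(1437950 + 1418252521483/1291362) = √(3275166509383/1291362) = √4229425573889849646/1291362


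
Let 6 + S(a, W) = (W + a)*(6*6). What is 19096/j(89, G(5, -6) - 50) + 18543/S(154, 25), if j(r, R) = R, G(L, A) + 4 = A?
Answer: -10152289/32190 ≈ -315.39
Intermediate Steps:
G(L, A) = -4 + A
S(a, W) = -6 + 36*W + 36*a (S(a, W) = -6 + (W + a)*(6*6) = -6 + (W + a)*36 = -6 + (36*W + 36*a) = -6 + 36*W + 36*a)
19096/j(89, G(5, -6) - 50) + 18543/S(154, 25) = 19096/((-4 - 6) - 50) + 18543/(-6 + 36*25 + 36*154) = 19096/(-10 - 50) + 18543/(-6 + 900 + 5544) = 19096/(-60) + 18543/6438 = 19096*(-1/60) + 18543*(1/6438) = -4774/15 + 6181/2146 = -10152289/32190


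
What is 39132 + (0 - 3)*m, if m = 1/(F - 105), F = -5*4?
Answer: 4891503/125 ≈ 39132.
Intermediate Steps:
F = -20
m = -1/125 (m = 1/(-20 - 105) = 1/(-125) = -1/125 ≈ -0.0080000)
39132 + (0 - 3)*m = 39132 + (0 - 3)*(-1/125) = 39132 - 3*(-1/125) = 39132 + 3/125 = 4891503/125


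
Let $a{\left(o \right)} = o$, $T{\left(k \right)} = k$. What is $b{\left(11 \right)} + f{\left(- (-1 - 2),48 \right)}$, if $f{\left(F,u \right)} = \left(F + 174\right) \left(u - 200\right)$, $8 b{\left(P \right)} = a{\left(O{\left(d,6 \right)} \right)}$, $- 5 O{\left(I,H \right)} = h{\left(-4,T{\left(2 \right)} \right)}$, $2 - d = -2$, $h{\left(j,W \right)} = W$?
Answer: $- \frac{538081}{20} \approx -26904.0$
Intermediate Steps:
$d = 4$ ($d = 2 - -2 = 2 + 2 = 4$)
$O{\left(I,H \right)} = - \frac{2}{5}$ ($O{\left(I,H \right)} = \left(- \frac{1}{5}\right) 2 = - \frac{2}{5}$)
$b{\left(P \right)} = - \frac{1}{20}$ ($b{\left(P \right)} = \frac{1}{8} \left(- \frac{2}{5}\right) = - \frac{1}{20}$)
$f{\left(F,u \right)} = \left(-200 + u\right) \left(174 + F\right)$ ($f{\left(F,u \right)} = \left(174 + F\right) \left(-200 + u\right) = \left(-200 + u\right) \left(174 + F\right)$)
$b{\left(11 \right)} + f{\left(- (-1 - 2),48 \right)} = - \frac{1}{20} + \left(-34800 - 200 \left(- (-1 - 2)\right) + 174 \cdot 48 + - (-1 - 2) 48\right) = - \frac{1}{20} + \left(-34800 - 200 \left(\left(-1\right) \left(-3\right)\right) + 8352 + \left(-1\right) \left(-3\right) 48\right) = - \frac{1}{20} + \left(-34800 - 600 + 8352 + 3 \cdot 48\right) = - \frac{1}{20} + \left(-34800 - 600 + 8352 + 144\right) = - \frac{1}{20} - 26904 = - \frac{538081}{20}$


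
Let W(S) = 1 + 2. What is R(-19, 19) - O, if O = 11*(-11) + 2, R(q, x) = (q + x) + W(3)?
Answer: 122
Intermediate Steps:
W(S) = 3
R(q, x) = 3 + q + x (R(q, x) = (q + x) + 3 = 3 + q + x)
O = -119 (O = -121 + 2 = -119)
R(-19, 19) - O = (3 - 19 + 19) - 1*(-119) = 3 + 119 = 122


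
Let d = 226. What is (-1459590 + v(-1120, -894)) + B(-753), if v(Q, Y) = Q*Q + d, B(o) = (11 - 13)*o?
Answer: -203458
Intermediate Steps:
B(o) = -2*o
v(Q, Y) = 226 + Q² (v(Q, Y) = Q*Q + 226 = Q² + 226 = 226 + Q²)
(-1459590 + v(-1120, -894)) + B(-753) = (-1459590 + (226 + (-1120)²)) - 2*(-753) = (-1459590 + (226 + 1254400)) + 1506 = (-1459590 + 1254626) + 1506 = -204964 + 1506 = -203458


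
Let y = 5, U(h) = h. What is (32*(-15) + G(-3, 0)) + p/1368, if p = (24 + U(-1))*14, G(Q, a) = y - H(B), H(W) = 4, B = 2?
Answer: -327475/684 ≈ -478.76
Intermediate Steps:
G(Q, a) = 1 (G(Q, a) = 5 - 1*4 = 5 - 4 = 1)
p = 322 (p = (24 - 1)*14 = 23*14 = 322)
(32*(-15) + G(-3, 0)) + p/1368 = (32*(-15) + 1) + 322/1368 = (-480 + 1) + 322*(1/1368) = -479 + 161/684 = -327475/684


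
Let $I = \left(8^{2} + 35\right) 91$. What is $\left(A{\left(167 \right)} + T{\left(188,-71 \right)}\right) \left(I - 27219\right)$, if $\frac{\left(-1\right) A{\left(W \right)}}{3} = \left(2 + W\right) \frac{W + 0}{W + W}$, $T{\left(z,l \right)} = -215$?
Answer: $8531385$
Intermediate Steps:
$I = 9009$ ($I = \left(64 + 35\right) 91 = 99 \cdot 91 = 9009$)
$A{\left(W \right)} = -3 - \frac{3 W}{2}$ ($A{\left(W \right)} = - 3 \left(2 + W\right) \frac{W + 0}{W + W} = - 3 \left(2 + W\right) \frac{W}{2 W} = - 3 \left(2 + W\right) W \frac{1}{2 W} = - 3 \left(2 + W\right) \frac{1}{2} = - 3 \left(1 + \frac{W}{2}\right) = -3 - \frac{3 W}{2}$)
$\left(A{\left(167 \right)} + T{\left(188,-71 \right)}\right) \left(I - 27219\right) = \left(\left(-3 - \frac{501}{2}\right) - 215\right) \left(9009 - 27219\right) = \left(\left(-3 - \frac{501}{2}\right) - 215\right) \left(-18210\right) = \left(- \frac{507}{2} - 215\right) \left(-18210\right) = \left(- \frac{937}{2}\right) \left(-18210\right) = 8531385$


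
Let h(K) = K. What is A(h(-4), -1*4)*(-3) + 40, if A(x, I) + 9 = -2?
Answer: 73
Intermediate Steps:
A(x, I) = -11 (A(x, I) = -9 - 2 = -11)
A(h(-4), -1*4)*(-3) + 40 = -11*(-3) + 40 = 33 + 40 = 73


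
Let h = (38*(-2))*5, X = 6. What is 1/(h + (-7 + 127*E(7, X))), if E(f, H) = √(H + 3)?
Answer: -⅙ ≈ -0.16667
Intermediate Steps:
h = -380 (h = -76*5 = -380)
E(f, H) = √(3 + H)
1/(h + (-7 + 127*E(7, X))) = 1/(-380 + (-7 + 127*√(3 + 6))) = 1/(-380 + (-7 + 127*√9)) = 1/(-380 + (-7 + 127*3)) = 1/(-380 + (-7 + 381)) = 1/(-380 + 374) = 1/(-6) = -⅙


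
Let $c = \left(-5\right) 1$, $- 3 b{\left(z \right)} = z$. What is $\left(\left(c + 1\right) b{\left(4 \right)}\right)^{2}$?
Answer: $\frac{256}{9} \approx 28.444$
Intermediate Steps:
$b{\left(z \right)} = - \frac{z}{3}$
$c = -5$
$\left(\left(c + 1\right) b{\left(4 \right)}\right)^{2} = \left(\left(-5 + 1\right) \left(\left(- \frac{1}{3}\right) 4\right)\right)^{2} = \left(\left(-4\right) \left(- \frac{4}{3}\right)\right)^{2} = \left(\frac{16}{3}\right)^{2} = \frac{256}{9}$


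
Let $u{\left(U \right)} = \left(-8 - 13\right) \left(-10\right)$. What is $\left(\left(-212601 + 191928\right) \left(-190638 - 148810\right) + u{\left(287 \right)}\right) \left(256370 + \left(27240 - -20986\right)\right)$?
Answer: $2137474624649544$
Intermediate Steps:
$u{\left(U \right)} = 210$ ($u{\left(U \right)} = \left(-21\right) \left(-10\right) = 210$)
$\left(\left(-212601 + 191928\right) \left(-190638 - 148810\right) + u{\left(287 \right)}\right) \left(256370 + \left(27240 - -20986\right)\right) = \left(\left(-212601 + 191928\right) \left(-190638 - 148810\right) + 210\right) \left(256370 + \left(27240 - -20986\right)\right) = \left(\left(-20673\right) \left(-339448\right) + 210\right) \left(256370 + \left(27240 + 20986\right)\right) = \left(7017408504 + 210\right) \left(256370 + 48226\right) = 7017408714 \cdot 304596 = 2137474624649544$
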